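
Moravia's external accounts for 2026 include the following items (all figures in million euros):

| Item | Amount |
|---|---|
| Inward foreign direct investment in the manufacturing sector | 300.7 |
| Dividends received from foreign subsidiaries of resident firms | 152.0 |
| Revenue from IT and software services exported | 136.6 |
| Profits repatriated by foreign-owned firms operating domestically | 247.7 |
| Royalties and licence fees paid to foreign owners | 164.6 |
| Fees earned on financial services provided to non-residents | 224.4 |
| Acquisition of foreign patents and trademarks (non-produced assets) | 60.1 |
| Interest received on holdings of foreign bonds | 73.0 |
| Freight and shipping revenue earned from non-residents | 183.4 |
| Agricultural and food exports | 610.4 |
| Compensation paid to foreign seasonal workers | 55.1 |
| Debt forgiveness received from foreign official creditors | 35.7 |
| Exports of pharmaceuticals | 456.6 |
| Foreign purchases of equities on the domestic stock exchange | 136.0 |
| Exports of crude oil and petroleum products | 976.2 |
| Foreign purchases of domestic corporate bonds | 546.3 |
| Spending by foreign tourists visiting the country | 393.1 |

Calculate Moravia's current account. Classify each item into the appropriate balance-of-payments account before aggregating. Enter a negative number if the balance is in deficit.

Goods: 610.4 + 456.6 + 976.2 = 2043.2
Services: 136.6 + 393.1 + 224.4 - 164.6 + 183.4 = 772.9
Primary income: -55.1 + 73.0 - 247.7 + 152.0 = -77.8
Current account = 2043.2 + 772.9 + (-77.8) = 2738.3
(Excluded from the current account — financial account: inward foreign direct investment in the manufacturing sector 300.7, foreign purchases of equities on the domestic stock exchange 136.0, foreign purchases of domestic corporate bonds 546.3; capital account: acquisition of foreign patents and trademarks (non-produced assets) 60.1, debt forgiveness received from foreign official creditors 35.7.)

2738.3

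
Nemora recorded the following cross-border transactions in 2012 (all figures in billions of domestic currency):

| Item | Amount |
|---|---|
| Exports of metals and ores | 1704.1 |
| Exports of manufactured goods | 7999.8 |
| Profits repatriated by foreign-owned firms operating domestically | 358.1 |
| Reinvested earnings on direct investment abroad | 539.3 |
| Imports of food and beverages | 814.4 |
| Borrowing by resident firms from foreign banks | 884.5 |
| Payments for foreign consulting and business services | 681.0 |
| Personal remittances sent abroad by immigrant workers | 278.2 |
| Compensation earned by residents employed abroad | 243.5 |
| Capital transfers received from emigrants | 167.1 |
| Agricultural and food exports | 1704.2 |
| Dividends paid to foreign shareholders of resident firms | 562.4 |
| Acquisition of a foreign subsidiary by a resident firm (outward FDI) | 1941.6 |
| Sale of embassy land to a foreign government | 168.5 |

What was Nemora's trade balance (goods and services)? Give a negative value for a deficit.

9912.7

Goods: -814.4 + 7999.8 + 1704.1 + 1704.2 = 10593.7
Services: -681.0
Trade balance = 10593.7 + (-681.0) = 9912.7
(Excluded from the trade balance — primary income: profits repatriated by foreign-owned firms operating domestically 358.1, reinvested earnings on direct investment abroad 539.3, compensation earned by residents employed abroad 243.5, dividends paid to foreign shareholders of resident firms 562.4; financial account: borrowing by resident firms from foreign banks 884.5, acquisition of a foreign subsidiary by a resident firm (outward FDI) 1941.6; secondary income: personal remittances sent abroad by immigrant workers 278.2; capital account: capital transfers received from emigrants 167.1, sale of embassy land to a foreign government 168.5.)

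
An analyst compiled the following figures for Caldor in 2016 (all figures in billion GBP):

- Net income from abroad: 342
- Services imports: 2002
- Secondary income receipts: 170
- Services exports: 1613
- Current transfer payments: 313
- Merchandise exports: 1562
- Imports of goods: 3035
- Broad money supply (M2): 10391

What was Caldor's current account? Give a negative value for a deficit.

-1663

Goods balance = 1562 - 3035 = -1473
Services balance = 1613 - 2002 = -389
Trade balance (goods + services) = -1473 + (-389) = -1862
Net primary income = 342
Net secondary income = 170 - 313 = -143
Current account = -1862 + 342 + (-143) = -1663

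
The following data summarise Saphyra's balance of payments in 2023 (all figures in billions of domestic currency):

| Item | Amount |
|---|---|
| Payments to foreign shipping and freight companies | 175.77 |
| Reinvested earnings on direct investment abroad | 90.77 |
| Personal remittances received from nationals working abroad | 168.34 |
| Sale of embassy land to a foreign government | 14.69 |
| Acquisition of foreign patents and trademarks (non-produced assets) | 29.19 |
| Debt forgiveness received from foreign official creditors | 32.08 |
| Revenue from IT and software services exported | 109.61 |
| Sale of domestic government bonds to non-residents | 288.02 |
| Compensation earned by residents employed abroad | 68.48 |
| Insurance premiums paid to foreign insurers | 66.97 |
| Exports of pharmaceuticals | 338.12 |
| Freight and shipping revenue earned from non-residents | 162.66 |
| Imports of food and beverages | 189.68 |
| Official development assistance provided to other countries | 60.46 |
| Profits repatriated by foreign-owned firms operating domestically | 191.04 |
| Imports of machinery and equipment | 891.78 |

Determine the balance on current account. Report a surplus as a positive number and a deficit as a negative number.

-637.72

Goods: -189.68 + 338.12 - 891.78 = -743.34
Services: -66.97 + 109.61 + 162.66 - 175.77 = 29.53
Primary income: -191.04 + 68.48 + 90.77 = -31.79
Secondary income: -60.46 + 168.34 = 107.88
Current account = (-743.34) + 29.53 + (-31.79) + 107.88 = -637.72
(Excluded from the current account — capital account: sale of embassy land to a foreign government 14.69, acquisition of foreign patents and trademarks (non-produced assets) 29.19, debt forgiveness received from foreign official creditors 32.08; financial account: sale of domestic government bonds to non-residents 288.02.)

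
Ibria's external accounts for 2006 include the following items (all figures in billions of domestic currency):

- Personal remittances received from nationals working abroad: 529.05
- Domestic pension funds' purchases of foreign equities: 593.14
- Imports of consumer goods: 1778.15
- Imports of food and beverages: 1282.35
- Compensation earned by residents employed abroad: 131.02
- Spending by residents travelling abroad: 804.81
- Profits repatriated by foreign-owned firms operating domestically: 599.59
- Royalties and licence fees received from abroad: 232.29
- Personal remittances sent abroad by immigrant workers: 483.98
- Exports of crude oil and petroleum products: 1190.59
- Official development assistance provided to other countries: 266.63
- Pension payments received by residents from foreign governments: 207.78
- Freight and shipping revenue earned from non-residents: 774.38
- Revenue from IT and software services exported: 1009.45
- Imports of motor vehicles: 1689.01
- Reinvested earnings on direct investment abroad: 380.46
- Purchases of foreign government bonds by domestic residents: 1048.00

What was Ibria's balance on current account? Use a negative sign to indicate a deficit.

-2449.50

Goods: 1190.59 - 1778.15 - 1689.01 - 1282.35 = -3558.92
Services: 774.38 - 804.81 + 232.29 + 1009.45 = 1211.31
Primary income: -599.59 + 131.02 + 380.46 = -88.11
Secondary income: 207.78 + 529.05 - 266.63 - 483.98 = -13.78
Current account = (-3558.92) + 1211.31 + (-88.11) + (-13.78) = -2449.50
(Excluded from the current account — financial account: domestic pension funds' purchases of foreign equities 593.14, purchases of foreign government bonds by domestic residents 1048.00.)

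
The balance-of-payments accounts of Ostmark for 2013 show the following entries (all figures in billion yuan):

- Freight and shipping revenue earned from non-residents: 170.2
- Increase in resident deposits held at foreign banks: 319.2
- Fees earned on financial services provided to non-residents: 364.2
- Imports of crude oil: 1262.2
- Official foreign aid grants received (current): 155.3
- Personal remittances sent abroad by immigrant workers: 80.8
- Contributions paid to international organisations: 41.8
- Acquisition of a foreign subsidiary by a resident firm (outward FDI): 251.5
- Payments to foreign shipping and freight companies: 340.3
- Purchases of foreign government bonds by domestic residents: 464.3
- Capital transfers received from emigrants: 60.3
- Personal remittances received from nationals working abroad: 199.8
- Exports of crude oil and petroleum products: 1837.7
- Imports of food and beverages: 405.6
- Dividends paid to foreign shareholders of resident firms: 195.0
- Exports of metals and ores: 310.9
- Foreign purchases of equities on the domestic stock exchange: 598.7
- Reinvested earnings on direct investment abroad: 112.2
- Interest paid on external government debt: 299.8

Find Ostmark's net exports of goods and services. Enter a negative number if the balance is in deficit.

Goods: -1262.2 + 310.9 - 405.6 + 1837.7 = 480.8
Services: 364.2 - 340.3 + 170.2 = 194.1
Trade balance = 480.8 + 194.1 = 674.9
(Excluded from the trade balance — financial account: increase in resident deposits held at foreign banks 319.2, acquisition of a foreign subsidiary by a resident firm (outward FDI) 251.5, purchases of foreign government bonds by domestic residents 464.3, foreign purchases of equities on the domestic stock exchange 598.7; secondary income: official foreign aid grants received (current) 155.3, personal remittances sent abroad by immigrant workers 80.8, contributions paid to international organisations 41.8, personal remittances received from nationals working abroad 199.8; capital account: capital transfers received from emigrants 60.3; primary income: dividends paid to foreign shareholders of resident firms 195.0, reinvested earnings on direct investment abroad 112.2, interest paid on external government debt 299.8.)

674.9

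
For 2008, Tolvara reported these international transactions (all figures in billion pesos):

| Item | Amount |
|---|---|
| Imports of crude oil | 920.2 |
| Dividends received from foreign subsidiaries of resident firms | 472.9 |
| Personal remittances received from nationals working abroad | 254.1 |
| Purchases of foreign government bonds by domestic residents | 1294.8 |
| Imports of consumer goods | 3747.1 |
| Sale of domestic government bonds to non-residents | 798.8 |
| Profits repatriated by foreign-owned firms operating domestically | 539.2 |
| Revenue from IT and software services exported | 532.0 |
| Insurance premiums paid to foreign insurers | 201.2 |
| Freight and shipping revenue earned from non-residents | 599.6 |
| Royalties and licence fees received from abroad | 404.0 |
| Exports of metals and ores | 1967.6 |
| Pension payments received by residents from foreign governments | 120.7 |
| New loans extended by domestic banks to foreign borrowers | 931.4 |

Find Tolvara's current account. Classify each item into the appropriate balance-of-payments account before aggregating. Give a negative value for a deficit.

-1056.8

Goods: 1967.6 - 3747.1 - 920.2 = -2699.7
Services: 599.6 + 532.0 - 201.2 + 404.0 = 1334.4
Primary income: -539.2 + 472.9 = -66.3
Secondary income: 120.7 + 254.1 = 374.8
Current account = (-2699.7) + 1334.4 + (-66.3) + 374.8 = -1056.8
(Excluded from the current account — financial account: purchases of foreign government bonds by domestic residents 1294.8, sale of domestic government bonds to non-residents 798.8, new loans extended by domestic banks to foreign borrowers 931.4.)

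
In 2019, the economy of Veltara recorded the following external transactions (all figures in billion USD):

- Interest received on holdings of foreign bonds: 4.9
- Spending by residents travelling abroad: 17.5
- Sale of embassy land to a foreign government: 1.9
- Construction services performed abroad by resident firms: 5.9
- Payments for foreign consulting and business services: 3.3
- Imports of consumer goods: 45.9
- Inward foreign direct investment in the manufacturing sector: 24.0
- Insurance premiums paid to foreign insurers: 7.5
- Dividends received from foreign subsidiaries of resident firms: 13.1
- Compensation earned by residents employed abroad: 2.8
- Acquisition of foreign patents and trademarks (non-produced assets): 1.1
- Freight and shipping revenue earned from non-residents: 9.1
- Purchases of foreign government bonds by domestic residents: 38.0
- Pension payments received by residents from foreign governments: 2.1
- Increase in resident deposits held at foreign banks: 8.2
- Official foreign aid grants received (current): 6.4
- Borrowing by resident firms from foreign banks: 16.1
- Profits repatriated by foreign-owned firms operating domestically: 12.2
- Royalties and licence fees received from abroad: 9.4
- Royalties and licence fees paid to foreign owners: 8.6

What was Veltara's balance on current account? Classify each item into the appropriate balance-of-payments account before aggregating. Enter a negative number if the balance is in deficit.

-41.3

Goods: -45.9
Services: -7.5 - 17.5 + 9.1 - 8.6 - 3.3 + 5.9 + 9.4 = -12.5
Primary income: 2.8 + 4.9 - 12.2 + 13.1 = 8.6
Secondary income: 2.1 + 6.4 = 8.5
Current account = (-45.9) + (-12.5) + 8.6 + 8.5 = -41.3
(Excluded from the current account — capital account: sale of embassy land to a foreign government 1.9, acquisition of foreign patents and trademarks (non-produced assets) 1.1; financial account: inward foreign direct investment in the manufacturing sector 24.0, purchases of foreign government bonds by domestic residents 38.0, increase in resident deposits held at foreign banks 8.2, borrowing by resident firms from foreign banks 16.1.)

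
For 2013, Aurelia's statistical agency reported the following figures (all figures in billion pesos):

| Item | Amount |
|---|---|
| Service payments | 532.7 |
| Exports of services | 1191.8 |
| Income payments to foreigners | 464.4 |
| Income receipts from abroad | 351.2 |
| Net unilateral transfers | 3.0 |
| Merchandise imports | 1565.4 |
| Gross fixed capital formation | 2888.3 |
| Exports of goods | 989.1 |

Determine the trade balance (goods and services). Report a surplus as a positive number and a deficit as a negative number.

Goods balance = 989.1 - 1565.4 = -576.3
Services balance = 1191.8 - 532.7 = 659.1
Trade balance (goods + services) = -576.3 + 659.1 = 82.8

82.8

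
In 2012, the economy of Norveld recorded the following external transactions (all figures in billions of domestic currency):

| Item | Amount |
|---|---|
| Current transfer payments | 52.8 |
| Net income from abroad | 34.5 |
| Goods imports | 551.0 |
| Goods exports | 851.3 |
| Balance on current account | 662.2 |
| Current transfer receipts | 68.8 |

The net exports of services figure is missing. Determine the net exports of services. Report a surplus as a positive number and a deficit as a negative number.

Current account = goods balance + services balance + net primary income + net secondary income
Sum of the known components = 350.8
Net exports of services = CA - (known components) = 662.2 - 350.8 = 311.4

311.4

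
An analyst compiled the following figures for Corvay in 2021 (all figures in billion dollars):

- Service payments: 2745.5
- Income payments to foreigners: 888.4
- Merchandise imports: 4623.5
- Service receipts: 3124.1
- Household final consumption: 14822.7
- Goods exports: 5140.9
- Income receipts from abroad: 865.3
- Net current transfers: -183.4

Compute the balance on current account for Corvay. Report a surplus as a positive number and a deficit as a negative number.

Goods balance = 5140.9 - 4623.5 = 517.4
Services balance = 3124.1 - 2745.5 = 378.6
Trade balance (goods + services) = 517.4 + 378.6 = 896.0
Net primary income = 865.3 - 888.4 = -23.1
Net secondary income = -183.4
Current account = 896.0 + (-23.1) + (-183.4) = 689.5

689.5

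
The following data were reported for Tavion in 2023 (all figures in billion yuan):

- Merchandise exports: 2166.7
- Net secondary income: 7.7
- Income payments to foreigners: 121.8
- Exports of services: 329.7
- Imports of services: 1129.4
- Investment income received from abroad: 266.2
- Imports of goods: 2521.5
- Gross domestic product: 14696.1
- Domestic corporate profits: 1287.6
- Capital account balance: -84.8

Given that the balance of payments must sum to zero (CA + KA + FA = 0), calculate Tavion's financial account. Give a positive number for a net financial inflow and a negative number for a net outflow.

1087.2

Goods balance = 2166.7 - 2521.5 = -354.8
Services balance = 329.7 - 1129.4 = -799.7
Trade balance (goods + services) = -354.8 + (-799.7) = -1154.5
Net primary income = 266.2 - 121.8 = 144.4
Net secondary income = 7.7
Current account = -1154.5 + 144.4 + 7.7 = -1002.4
Financial account = -(-1002.4 + (-84.8)) = 1087.2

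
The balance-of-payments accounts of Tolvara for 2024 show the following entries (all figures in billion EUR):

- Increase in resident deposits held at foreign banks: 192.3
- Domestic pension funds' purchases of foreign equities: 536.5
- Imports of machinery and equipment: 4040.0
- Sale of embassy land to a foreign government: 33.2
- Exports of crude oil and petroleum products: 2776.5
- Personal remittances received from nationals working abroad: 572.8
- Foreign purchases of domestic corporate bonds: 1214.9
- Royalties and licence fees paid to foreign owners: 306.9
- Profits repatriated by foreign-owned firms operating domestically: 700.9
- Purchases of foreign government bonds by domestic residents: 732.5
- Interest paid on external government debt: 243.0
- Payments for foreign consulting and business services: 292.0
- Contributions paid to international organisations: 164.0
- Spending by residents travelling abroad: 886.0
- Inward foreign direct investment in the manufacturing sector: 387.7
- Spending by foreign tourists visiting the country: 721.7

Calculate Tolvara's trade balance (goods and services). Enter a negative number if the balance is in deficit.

Goods: -4040.0 + 2776.5 = -1263.5
Services: 721.7 - 306.9 - 292.0 - 886.0 = -763.2
Trade balance = -1263.5 + (-763.2) = -2026.7
(Excluded from the trade balance — financial account: increase in resident deposits held at foreign banks 192.3, domestic pension funds' purchases of foreign equities 536.5, foreign purchases of domestic corporate bonds 1214.9, purchases of foreign government bonds by domestic residents 732.5, inward foreign direct investment in the manufacturing sector 387.7; capital account: sale of embassy land to a foreign government 33.2; secondary income: personal remittances received from nationals working abroad 572.8, contributions paid to international organisations 164.0; primary income: profits repatriated by foreign-owned firms operating domestically 700.9, interest paid on external government debt 243.0.)

-2026.7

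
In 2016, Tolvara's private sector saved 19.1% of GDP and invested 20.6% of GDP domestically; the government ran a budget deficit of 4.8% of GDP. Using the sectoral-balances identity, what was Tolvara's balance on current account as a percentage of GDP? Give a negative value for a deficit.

-6.3

By the sectoral-balances identity, CA = (S_private - I) + (T - G).
Private balance = 19.1 - 20.6 = -1.5
Government balance (T - G) = -4.8
CA = -1.5 + (-4.8) = -6.3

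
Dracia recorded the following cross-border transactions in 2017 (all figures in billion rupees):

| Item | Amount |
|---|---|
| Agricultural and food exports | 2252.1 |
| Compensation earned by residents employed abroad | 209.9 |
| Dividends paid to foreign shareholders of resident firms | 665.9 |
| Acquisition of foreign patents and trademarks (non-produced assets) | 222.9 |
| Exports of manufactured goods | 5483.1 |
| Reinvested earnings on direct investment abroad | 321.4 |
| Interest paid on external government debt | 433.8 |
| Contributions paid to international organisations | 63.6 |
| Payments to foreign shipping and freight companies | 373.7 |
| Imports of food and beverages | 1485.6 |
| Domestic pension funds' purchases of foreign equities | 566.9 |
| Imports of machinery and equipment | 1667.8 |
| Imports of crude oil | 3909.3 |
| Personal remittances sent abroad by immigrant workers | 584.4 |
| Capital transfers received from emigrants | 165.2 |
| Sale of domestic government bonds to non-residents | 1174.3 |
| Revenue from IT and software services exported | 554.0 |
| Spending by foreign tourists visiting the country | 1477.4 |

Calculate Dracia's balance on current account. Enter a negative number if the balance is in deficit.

Goods: -3909.3 - 1485.6 + 2252.1 + 5483.1 - 1667.8 = 672.5
Services: 1477.4 + 554.0 - 373.7 = 1657.7
Primary income: -665.9 + 321.4 - 433.8 + 209.9 = -568.4
Secondary income: -584.4 - 63.6 = -648.0
Current account = 672.5 + 1657.7 + (-568.4) + (-648.0) = 1113.8
(Excluded from the current account — capital account: acquisition of foreign patents and trademarks (non-produced assets) 222.9, capital transfers received from emigrants 165.2; financial account: domestic pension funds' purchases of foreign equities 566.9, sale of domestic government bonds to non-residents 1174.3.)

1113.8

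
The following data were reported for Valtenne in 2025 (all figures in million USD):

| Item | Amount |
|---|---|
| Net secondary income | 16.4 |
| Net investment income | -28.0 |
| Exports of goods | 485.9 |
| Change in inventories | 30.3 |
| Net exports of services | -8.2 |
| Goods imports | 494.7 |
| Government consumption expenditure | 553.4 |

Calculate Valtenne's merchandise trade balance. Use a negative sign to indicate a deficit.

-8.8

Goods balance = 485.9 - 494.7 = -8.8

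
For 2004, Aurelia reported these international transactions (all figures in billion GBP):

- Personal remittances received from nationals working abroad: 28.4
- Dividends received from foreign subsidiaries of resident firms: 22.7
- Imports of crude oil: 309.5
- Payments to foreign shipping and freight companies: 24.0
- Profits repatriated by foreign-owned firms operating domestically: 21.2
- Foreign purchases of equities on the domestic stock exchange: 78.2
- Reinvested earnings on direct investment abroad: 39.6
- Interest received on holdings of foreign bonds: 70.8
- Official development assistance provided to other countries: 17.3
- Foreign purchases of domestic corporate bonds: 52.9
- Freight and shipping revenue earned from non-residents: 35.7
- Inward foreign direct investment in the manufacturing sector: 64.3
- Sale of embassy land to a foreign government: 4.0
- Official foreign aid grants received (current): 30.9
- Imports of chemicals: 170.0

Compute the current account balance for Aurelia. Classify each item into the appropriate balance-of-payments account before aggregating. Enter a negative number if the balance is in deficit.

-313.9

Goods: -170.0 - 309.5 = -479.5
Services: 35.7 - 24.0 = 11.7
Primary income: 39.6 + 70.8 + 22.7 - 21.2 = 111.9
Secondary income: 28.4 + 30.9 - 17.3 = 42.0
Current account = (-479.5) + 11.7 + 111.9 + 42.0 = -313.9
(Excluded from the current account — financial account: foreign purchases of equities on the domestic stock exchange 78.2, foreign purchases of domestic corporate bonds 52.9, inward foreign direct investment in the manufacturing sector 64.3; capital account: sale of embassy land to a foreign government 4.0.)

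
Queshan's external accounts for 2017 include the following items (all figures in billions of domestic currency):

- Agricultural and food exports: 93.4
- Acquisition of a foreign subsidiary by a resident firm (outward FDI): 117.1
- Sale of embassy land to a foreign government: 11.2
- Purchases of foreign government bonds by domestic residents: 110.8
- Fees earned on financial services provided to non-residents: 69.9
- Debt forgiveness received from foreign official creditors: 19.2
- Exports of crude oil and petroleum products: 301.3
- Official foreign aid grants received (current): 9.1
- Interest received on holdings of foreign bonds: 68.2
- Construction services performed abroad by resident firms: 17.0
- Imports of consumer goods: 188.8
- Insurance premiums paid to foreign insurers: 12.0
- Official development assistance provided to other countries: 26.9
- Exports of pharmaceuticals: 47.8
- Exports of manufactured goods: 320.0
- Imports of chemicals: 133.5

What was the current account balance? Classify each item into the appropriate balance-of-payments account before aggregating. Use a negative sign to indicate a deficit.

Goods: 93.4 + 47.8 + 320.0 + 301.3 - 188.8 - 133.5 = 440.2
Services: 69.9 + 17.0 - 12.0 = 74.9
Primary income: 68.2
Secondary income: 9.1 - 26.9 = -17.8
Current account = 440.2 + 74.9 + 68.2 + (-17.8) = 565.5
(Excluded from the current account — financial account: acquisition of a foreign subsidiary by a resident firm (outward FDI) 117.1, purchases of foreign government bonds by domestic residents 110.8; capital account: sale of embassy land to a foreign government 11.2, debt forgiveness received from foreign official creditors 19.2.)

565.5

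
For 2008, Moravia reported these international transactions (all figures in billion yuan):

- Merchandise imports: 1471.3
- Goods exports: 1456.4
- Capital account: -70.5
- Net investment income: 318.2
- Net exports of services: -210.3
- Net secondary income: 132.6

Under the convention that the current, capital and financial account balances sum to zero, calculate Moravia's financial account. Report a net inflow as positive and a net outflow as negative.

Goods balance = 1456.4 - 1471.3 = -14.9
Services balance = -210.3
Trade balance (goods + services) = -14.9 + (-210.3) = -225.2
Net primary income = 318.2
Net secondary income = 132.6
Current account = -225.2 + 318.2 + 132.6 = 225.6
Financial account = -(225.6 + (-70.5)) = -155.1

-155.1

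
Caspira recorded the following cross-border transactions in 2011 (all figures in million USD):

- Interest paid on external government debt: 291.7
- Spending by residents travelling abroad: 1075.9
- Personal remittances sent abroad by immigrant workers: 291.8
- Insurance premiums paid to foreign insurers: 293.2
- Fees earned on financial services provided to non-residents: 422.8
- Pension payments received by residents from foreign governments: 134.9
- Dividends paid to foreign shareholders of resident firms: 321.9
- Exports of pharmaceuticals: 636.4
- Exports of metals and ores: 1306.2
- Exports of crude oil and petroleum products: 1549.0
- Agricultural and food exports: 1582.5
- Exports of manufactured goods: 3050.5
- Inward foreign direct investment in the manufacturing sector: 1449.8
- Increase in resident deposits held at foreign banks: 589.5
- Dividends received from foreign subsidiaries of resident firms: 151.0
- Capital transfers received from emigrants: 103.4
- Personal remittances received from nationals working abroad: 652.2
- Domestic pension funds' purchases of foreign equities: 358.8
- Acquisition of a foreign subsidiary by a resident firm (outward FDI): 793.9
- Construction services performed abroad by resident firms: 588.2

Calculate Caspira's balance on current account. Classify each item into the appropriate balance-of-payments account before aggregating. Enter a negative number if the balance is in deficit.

7799.2

Goods: 1582.5 + 1549.0 + 636.4 + 3050.5 + 1306.2 = 8124.6
Services: -1075.9 - 293.2 + 588.2 + 422.8 = -358.1
Primary income: 151.0 - 291.7 - 321.9 = -462.6
Secondary income: -291.8 + 134.9 + 652.2 = 495.3
Current account = 8124.6 + (-358.1) + (-462.6) + 495.3 = 7799.2
(Excluded from the current account — financial account: inward foreign direct investment in the manufacturing sector 1449.8, increase in resident deposits held at foreign banks 589.5, domestic pension funds' purchases of foreign equities 358.8, acquisition of a foreign subsidiary by a resident firm (outward FDI) 793.9; capital account: capital transfers received from emigrants 103.4.)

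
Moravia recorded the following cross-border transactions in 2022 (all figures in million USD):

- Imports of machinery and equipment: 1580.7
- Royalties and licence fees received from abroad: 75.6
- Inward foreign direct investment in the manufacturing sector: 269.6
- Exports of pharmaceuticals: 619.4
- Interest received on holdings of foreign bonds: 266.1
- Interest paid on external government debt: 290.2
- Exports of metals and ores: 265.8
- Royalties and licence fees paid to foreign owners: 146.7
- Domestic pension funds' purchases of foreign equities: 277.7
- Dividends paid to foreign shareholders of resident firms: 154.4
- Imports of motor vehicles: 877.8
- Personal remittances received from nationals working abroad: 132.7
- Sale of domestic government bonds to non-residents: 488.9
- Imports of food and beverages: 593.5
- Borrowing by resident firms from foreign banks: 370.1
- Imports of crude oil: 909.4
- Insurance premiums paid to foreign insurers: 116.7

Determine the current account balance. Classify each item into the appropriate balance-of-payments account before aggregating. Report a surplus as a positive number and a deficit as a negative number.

Goods: -1580.7 + 619.4 + 265.8 - 593.5 - 909.4 - 877.8 = -3076.2
Services: -116.7 - 146.7 + 75.6 = -187.8
Primary income: -290.2 - 154.4 + 266.1 = -178.5
Secondary income: 132.7
Current account = (-3076.2) + (-187.8) + (-178.5) + 132.7 = -3309.8
(Excluded from the current account — financial account: inward foreign direct investment in the manufacturing sector 269.6, domestic pension funds' purchases of foreign equities 277.7, sale of domestic government bonds to non-residents 488.9, borrowing by resident firms from foreign banks 370.1.)

-3309.8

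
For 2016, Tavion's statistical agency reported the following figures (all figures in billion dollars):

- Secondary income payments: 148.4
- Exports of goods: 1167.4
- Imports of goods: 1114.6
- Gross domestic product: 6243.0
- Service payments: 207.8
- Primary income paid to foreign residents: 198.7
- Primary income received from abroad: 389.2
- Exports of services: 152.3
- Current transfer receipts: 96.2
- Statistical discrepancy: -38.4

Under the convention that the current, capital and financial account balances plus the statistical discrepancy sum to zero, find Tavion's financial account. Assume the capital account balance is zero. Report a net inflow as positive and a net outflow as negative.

Goods balance = 1167.4 - 1114.6 = 52.8
Services balance = 152.3 - 207.8 = -55.5
Trade balance (goods + services) = 52.8 + (-55.5) = -2.7
Net primary income = 389.2 - 198.7 = 190.5
Net secondary income = 96.2 - 148.4 = -52.2
Current account = -2.7 + 190.5 + (-52.2) = 135.6
Financial account = -(135.6 + (-38.4)) = -97.2

-97.2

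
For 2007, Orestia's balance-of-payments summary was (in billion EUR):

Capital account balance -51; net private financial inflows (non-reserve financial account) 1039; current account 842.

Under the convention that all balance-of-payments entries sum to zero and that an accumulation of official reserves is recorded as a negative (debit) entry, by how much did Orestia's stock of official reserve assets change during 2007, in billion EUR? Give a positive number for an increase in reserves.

1830

Official reserve transactions balance = -(842 + (-51) + 1039) = -1830
An accumulation of reserves is recorded as a debit (negative entry), so the change in the stock of reserves is the negative of that balance.
Change in official reserves = -(-1830) = 1830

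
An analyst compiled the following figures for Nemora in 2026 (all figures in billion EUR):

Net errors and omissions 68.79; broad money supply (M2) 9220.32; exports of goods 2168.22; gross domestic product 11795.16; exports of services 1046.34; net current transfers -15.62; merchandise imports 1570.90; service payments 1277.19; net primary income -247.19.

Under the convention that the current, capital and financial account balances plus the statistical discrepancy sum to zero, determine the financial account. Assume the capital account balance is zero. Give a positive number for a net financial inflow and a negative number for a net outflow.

Goods balance = 2168.22 - 1570.90 = 597.32
Services balance = 1046.34 - 1277.19 = -230.85
Trade balance (goods + services) = 597.32 + (-230.85) = 366.47
Net primary income = -247.19
Net secondary income = -15.62
Current account = 366.47 + (-247.19) + (-15.62) = 103.66
Financial account = -(103.66 + 68.79) = -172.45

-172.45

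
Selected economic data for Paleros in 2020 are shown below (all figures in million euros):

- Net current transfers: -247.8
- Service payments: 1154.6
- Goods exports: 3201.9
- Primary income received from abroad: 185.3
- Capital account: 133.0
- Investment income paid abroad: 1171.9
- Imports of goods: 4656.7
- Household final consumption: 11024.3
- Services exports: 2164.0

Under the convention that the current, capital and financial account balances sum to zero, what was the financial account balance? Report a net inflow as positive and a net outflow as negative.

1546.8

Goods balance = 3201.9 - 4656.7 = -1454.8
Services balance = 2164.0 - 1154.6 = 1009.4
Trade balance (goods + services) = -1454.8 + 1009.4 = -445.4
Net primary income = 185.3 - 1171.9 = -986.6
Net secondary income = -247.8
Current account = -445.4 + (-986.6) + (-247.8) = -1679.8
Financial account = -(-1679.8 + 133.0) = 1546.8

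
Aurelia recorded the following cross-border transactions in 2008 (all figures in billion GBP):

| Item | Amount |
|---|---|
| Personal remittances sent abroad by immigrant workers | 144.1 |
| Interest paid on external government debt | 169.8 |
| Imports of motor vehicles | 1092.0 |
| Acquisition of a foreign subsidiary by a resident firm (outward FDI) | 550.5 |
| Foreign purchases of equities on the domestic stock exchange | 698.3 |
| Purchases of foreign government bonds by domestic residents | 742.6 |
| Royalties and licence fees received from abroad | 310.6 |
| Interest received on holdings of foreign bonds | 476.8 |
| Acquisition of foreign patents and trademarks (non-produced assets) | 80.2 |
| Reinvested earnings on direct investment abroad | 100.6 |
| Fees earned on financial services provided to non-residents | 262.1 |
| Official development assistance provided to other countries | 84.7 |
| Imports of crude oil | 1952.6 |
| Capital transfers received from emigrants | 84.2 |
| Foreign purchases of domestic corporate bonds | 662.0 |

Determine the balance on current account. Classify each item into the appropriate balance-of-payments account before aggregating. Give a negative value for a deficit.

Goods: -1092.0 - 1952.6 = -3044.6
Services: 310.6 + 262.1 = 572.7
Primary income: -169.8 + 476.8 + 100.6 = 407.6
Secondary income: -144.1 - 84.7 = -228.8
Current account = (-3044.6) + 572.7 + 407.6 + (-228.8) = -2293.1
(Excluded from the current account — financial account: acquisition of a foreign subsidiary by a resident firm (outward FDI) 550.5, foreign purchases of equities on the domestic stock exchange 698.3, purchases of foreign government bonds by domestic residents 742.6, foreign purchases of domestic corporate bonds 662.0; capital account: acquisition of foreign patents and trademarks (non-produced assets) 80.2, capital transfers received from emigrants 84.2.)

-2293.1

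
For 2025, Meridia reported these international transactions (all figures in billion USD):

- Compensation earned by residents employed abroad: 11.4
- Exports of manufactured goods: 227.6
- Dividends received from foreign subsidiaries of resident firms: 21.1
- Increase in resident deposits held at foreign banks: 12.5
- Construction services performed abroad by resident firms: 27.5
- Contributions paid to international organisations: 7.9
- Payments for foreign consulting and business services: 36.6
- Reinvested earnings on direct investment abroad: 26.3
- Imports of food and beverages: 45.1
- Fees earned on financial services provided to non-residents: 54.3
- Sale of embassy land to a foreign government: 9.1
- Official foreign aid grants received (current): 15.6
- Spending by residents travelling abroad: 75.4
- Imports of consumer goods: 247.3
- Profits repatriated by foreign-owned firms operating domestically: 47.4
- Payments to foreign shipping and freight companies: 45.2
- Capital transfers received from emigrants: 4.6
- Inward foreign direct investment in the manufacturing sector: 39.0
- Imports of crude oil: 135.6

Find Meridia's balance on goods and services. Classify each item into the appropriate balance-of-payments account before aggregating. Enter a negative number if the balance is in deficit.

-275.8

Goods: -247.3 - 45.1 + 227.6 - 135.6 = -200.4
Services: 54.3 - 75.4 - 36.6 - 45.2 + 27.5 = -75.4
Trade balance = -200.4 + (-75.4) = -275.8
(Excluded from the trade balance — primary income: compensation earned by residents employed abroad 11.4, dividends received from foreign subsidiaries of resident firms 21.1, reinvested earnings on direct investment abroad 26.3, profits repatriated by foreign-owned firms operating domestically 47.4; financial account: increase in resident deposits held at foreign banks 12.5, inward foreign direct investment in the manufacturing sector 39.0; secondary income: contributions paid to international organisations 7.9, official foreign aid grants received (current) 15.6; capital account: sale of embassy land to a foreign government 9.1, capital transfers received from emigrants 4.6.)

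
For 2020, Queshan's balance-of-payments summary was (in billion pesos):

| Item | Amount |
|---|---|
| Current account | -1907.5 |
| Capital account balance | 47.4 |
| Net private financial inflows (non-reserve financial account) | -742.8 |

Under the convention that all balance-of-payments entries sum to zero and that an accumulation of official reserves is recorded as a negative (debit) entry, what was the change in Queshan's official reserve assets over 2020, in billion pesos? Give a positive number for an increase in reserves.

Official reserve transactions balance = -((-1907.5) + 47.4 + (-742.8)) = 2602.9
An accumulation of reserves is recorded as a debit (negative entry), so the change in the stock of reserves is the negative of that balance.
Change in official reserves = -(2602.9) = -2602.9

-2602.9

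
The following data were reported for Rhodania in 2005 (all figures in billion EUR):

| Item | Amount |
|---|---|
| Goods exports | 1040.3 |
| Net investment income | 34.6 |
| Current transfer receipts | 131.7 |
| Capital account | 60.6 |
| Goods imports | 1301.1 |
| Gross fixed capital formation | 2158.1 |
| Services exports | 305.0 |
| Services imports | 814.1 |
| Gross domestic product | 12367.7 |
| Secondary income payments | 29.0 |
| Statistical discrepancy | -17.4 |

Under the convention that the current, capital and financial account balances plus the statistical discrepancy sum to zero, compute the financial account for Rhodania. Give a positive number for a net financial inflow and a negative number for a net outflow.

Goods balance = 1040.3 - 1301.1 = -260.8
Services balance = 305.0 - 814.1 = -509.1
Trade balance (goods + services) = -260.8 + (-509.1) = -769.9
Net primary income = 34.6
Net secondary income = 131.7 - 29.0 = 102.7
Current account = -769.9 + 34.6 + 102.7 = -632.6
Financial account = -(-632.6 + 60.6 + (-17.4)) = 589.4

589.4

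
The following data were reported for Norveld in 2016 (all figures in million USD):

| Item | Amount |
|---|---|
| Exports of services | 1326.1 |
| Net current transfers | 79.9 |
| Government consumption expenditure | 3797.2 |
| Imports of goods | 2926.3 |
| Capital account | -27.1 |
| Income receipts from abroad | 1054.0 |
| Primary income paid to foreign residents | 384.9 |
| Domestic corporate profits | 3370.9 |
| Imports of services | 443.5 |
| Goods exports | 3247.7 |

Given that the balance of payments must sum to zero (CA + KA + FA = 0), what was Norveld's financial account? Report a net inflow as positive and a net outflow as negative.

-1925.9

Goods balance = 3247.7 - 2926.3 = 321.4
Services balance = 1326.1 - 443.5 = 882.6
Trade balance (goods + services) = 321.4 + 882.6 = 1204.0
Net primary income = 1054.0 - 384.9 = 669.1
Net secondary income = 79.9
Current account = 1204.0 + 669.1 + 79.9 = 1953.0
Financial account = -(1953.0 + (-27.1)) = -1925.9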